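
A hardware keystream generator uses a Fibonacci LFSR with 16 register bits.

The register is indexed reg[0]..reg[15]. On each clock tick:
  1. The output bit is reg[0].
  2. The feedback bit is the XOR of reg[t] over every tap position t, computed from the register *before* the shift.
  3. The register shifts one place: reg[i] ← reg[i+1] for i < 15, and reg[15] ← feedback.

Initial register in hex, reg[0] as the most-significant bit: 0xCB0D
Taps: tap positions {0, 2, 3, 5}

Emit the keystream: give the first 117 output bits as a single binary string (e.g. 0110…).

110010110000110111011110111011111000111111011100001101011100101111110101110001010011010001011110110011000000101000011

k : reg_k → out_k, fb_k
0: 1100101100001101 → 1, fb=1
1: 1001011000011011 → 1, fb=1
2: 0010110000110111 → 0, fb=0
3: 0101100001101110 → 0, fb=1
4: 1011000011011101 → 1, fb=1
5: 0110000110111011 → 0, fb=1
6: 1100001101110111 → 1, fb=1
7: 1000011011101111 → 1, fb=0
8: 0000110111011110 → 0, fb=1
9: 0001101110111101 → 0, fb=1
10: 0011011101111011 → 0, fb=1
11: 0110111011110111 → 0, fb=0
12: 1101110111101110 → 1, fb=1
13: 1011101111011101 → 1, fb=1
14: 0111011110111011 → 0, fb=1
15: 1110111101110111 → 1, fb=1
16: 1101111011101111 → 1, fb=1
17: 1011110111011111 → 1, fb=0
18: 0111101110111110 → 0, fb=0
19: 1111011101111100 → 1, fb=0
20: 1110111011111000 → 1, fb=1
21: 1101110111110001 → 1, fb=1
22: 1011101111100011 → 1, fb=1
23: 0111011111000111 → 0, fb=1
24: 1110111110001111 → 1, fb=1
25: 1101111100011111 → 1, fb=1
26: 1011111000111111 → 1, fb=0
27: 0111110001111110 → 0, fb=1
28: 1111100011111101 → 1, fb=1
29: 1111000111111011 → 1, fb=1
30: 1110001111110111 → 1, fb=0
31: 1100011111101110 → 1, fb=0
32: 1000111111011100 → 1, fb=0
33: 0001111110111000 → 0, fb=0
34: 0011111101110000 → 0, fb=1
35: 0111111011100001 → 0, fb=1
36: 1111110111000011 → 1, fb=0
37: 1111101110000110 → 1, fb=1
38: 1111011100001101 → 1, fb=0
39: 1110111000011010 → 1, fb=1
40: 1101110000110101 → 1, fb=1
41: 1011100001101011 → 1, fb=1
42: 0111000011010111 → 0, fb=0
43: 1110000110101110 → 1, fb=0
44: 1100001101011100 → 1, fb=1
45: 1000011010111001 → 1, fb=0
46: 0000110101110010 → 0, fb=1
47: 0001101011100101 → 0, fb=1
48: 0011010111001011 → 0, fb=1
49: 0110101110010111 → 0, fb=1
50: 1101011100101111 → 1, fb=1
51: 1010111001011111 → 1, fb=1
52: 0101110010111111 → 0, fb=0
53: 1011100101111110 → 1, fb=1
54: 0111001011111101 → 0, fb=0
55: 1110010111111010 → 1, fb=1
56: 1100101111110101 → 1, fb=1
57: 1001011111101011 → 1, fb=1
58: 0010111111010111 → 0, fb=0
59: 0101111110101110 → 0, fb=0
60: 1011111101011100 → 1, fb=0
61: 0111111010111000 → 0, fb=1
62: 1111110101110001 → 1, fb=0
63: 1111101011100010 → 1, fb=1
64: 1111010111000101 → 1, fb=0
65: 1110101110001010 → 1, fb=0
66: 1101011100010100 → 1, fb=1
67: 1010111000101001 → 1, fb=1
68: 0101110001010011 → 0, fb=0
69: 1011100010100110 → 1, fb=1
70: 0111000101001101 → 0, fb=0
71: 1110001010011010 → 1, fb=0
72: 1100010100110100 → 1, fb=0
73: 1000101001101000 → 1, fb=1
74: 0001010011010001 → 0, fb=0
75: 0010100110100010 → 0, fb=1
76: 0101001101000101 → 0, fb=1
77: 1010011010001011 → 1, fb=1
78: 0100110100010111 → 0, fb=1
79: 1001101000101111 → 1, fb=0
80: 0011010001011110 → 0, fb=1
81: 0110100010111101 → 0, fb=1
82: 1101000101111011 → 1, fb=0
83: 1010001011110110 → 1, fb=0
84: 0100010111101100 → 0, fb=1
85: 1000101111011001 → 1, fb=1
86: 0001011110110011 → 0, fb=0
87: 0010111101100110 → 0, fb=0
88: 0101111011001100 → 0, fb=0
89: 1011110110011000 → 1, fb=0
90: 0111101100110000 → 0, fb=0
91: 1111011001100000 → 1, fb=0
92: 1110110011000000 → 1, fb=1
93: 1101100110000001 → 1, fb=0
94: 1011001100000010 → 1, fb=1
95: 0110011000000101 → 0, fb=0
96: 1100110000001010 → 1, fb=0
97: 1001100000010100 → 1, fb=0
98: 0011000000101000 → 0, fb=0
99: 0110000001010000 → 0, fb=1
100: 1100000010100001 → 1, fb=1
101: 1000000101000011 → 1, fb=1
102: 0000001010000111 → 0, fb=0
103: 0000010100001110 → 0, fb=1
104: 0000101000011101 → 0, fb=0
105: 0001010000111010 → 0, fb=0
106: 0010100001110100 → 0, fb=1
107: 0101000011101001 → 0, fb=1
108: 1010000111010011 → 1, fb=0
109: 0100001110100110 → 0, fb=0
110: 1000011101001100 → 1, fb=0
111: 0000111010011000 → 0, fb=1
112: 0001110100110001 → 0, fb=0
113: 0011101001100010 → 0, fb=0
114: 0111010011000100 → 0, fb=1
115: 1110100110001001 → 1, fb=0
116: 1101001100010010 → 1, fb=0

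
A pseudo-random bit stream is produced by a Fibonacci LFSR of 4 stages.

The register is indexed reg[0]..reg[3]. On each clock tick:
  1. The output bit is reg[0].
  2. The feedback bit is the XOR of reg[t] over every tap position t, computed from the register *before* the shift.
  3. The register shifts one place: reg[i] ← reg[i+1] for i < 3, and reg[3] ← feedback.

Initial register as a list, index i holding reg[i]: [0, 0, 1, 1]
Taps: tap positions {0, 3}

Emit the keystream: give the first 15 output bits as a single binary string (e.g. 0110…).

k : reg_k → out_k, fb_k
0: 0011 → 0, fb=1
1: 0111 → 0, fb=1
2: 1111 → 1, fb=0
3: 1110 → 1, fb=1
4: 1101 → 1, fb=0
5: 1010 → 1, fb=1
6: 0101 → 0, fb=1
7: 1011 → 1, fb=0
8: 0110 → 0, fb=0
9: 1100 → 1, fb=1
10: 1001 → 1, fb=0
11: 0010 → 0, fb=0
12: 0100 → 0, fb=0
13: 1000 → 1, fb=1
14: 0001 → 0, fb=1

001111010110010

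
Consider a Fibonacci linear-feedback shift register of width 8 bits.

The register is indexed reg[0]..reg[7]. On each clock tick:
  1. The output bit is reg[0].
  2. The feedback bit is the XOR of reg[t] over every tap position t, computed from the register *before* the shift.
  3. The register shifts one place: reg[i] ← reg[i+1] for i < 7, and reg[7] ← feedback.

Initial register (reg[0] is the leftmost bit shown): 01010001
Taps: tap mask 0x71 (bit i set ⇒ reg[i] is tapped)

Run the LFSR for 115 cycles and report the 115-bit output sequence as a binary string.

tick  register→output (feedback)
  0  01010001→0 (0)
  1  10100010→1 (0)
  2  01000100→0 (1)
  3  10001001→1 (0)
  4  00010010→0 (1)
  5  00100101→0 (1)
  6  01001011→0 (0)
  7  10010110→1 (1)
  8  00101101→0 (0)
  9  01011010→0 (0)
 10  10110100→1 (0)
 11  01101000→0 (1)
 12  11010001→1 (1)
 13  10100011→1 (0)
 14  01000110→0 (0)
 15  10001100→1 (1)
 16  00011001→0 (1)
 17  00110011→0 (1)
 18  01100111→0 (0)
 19  11001110→1 (0)
 20  10011100→1 (1)
 21  00111001→0 (1)
 22  01110011→0 (1)
 23  11100111→1 (1)
 24  11001111→1 (0)
 25  10011110→1 (0)
 26  00111100→0 (0)
 27  01111000→0 (1)
 28  11110001→1 (1)
 29  11100011→1 (0)
 30  11000110→1 (1)
 31  10001101→1 (1)
 32  00011011→0 (0)
 33  00110110→0 (0)
 34  01101100→0 (0)
 35  11011000→1 (0)
 36  10110000→1 (1)
 37  01100001→0 (0)
 38  11000010→1 (0)
 39  10000100→1 (0)
 40  00001000→0 (1)
 41  00010001→0 (0)
 42  00100010→0 (1)
 43  01000101→0 (1)
 44  10001011→1 (1)
 45  00010111→0 (0)
 46  00101110→0 (1)
 47  01011101→0 (0)
 48  10111010→1 (1)
 49  01110101→0 (1)
 50  11101011→1 (1)
 51  11010111→1 (1)
 52  10101111→1 (0)
 53  01011110→0 (1)
 54  10111101→1 (1)
 55  01111011→0 (0)
 56  11110110→1 (1)
 57  11101101→1 (1)
 58  11011011→1 (1)
 59  10110111→1 (1)
 60  01101111→0 (1)
 61  11011111→1 (0)
 62  10111110→1 (0)
 63  01111100→0 (0)
 64  11111000→1 (0)
 65  11110000→1 (1)
 66  11100001→1 (1)
 67  11000011→1 (0)
 68  10000110→1 (1)
 69  00001101→0 (0)
 70  00011010→0 (0)
 71  00110100→0 (1)
 72  01101001→0 (1)
 73  11010011→1 (0)
 74  10100110→1 (1)
 75  01001101→0 (0)
 76  10011010→1 (1)
 77  00110101→0 (1)
 78  01101011→0 (0)
 79  11010110→1 (1)
 80  10101101→1 (1)
 81  01011011→0 (0)
 82  10110110→1 (1)
 83  01101101→0 (0)
 84  11011010→1 (1)
 85  10110101→1 (0)
 86  01101010→0 (0)
 87  11010100→1 (0)
 88  10101000→1 (0)
 89  01010000→0 (0)
 90  10100000→1 (1)
 91  01000001→0 (0)
 92  10000010→1 (0)
 93  00000100→0 (1)
 94  00001001→0 (1)
 95  00010011→0 (1)
 96  00100111→0 (0)
 97  01001110→0 (1)
 98  10011101→1 (1)
 99  00111011→0 (0)
100  01110110→0 (0)
101  11101100→1 (1)
102  11011001→1 (0)
103  10110010→1 (0)
104  01100100→0 (1)
105  11001001→1 (0)
106  10010010→1 (0)
107  00100100→0 (1)
108  01001001→0 (1)
109  10010011→1 (0)
110  00100110→0 (0)
111  01001100→0 (0)
112  10011000→1 (0)
113  00110000→0 (0)
114  01100000→0 (0)

0101000100101101000110011100111100011011000010001011101011110110111110000110100110101101101010000010011101100100100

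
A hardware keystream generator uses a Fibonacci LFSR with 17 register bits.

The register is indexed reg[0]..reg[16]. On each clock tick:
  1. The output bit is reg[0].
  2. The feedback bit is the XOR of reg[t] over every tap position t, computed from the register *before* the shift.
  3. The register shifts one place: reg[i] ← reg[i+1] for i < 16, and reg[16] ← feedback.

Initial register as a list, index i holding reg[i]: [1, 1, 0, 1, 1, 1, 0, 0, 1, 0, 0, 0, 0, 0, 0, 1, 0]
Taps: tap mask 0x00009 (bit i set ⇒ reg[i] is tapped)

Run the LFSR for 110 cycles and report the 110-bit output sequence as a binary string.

k : reg_k → out_k, fb_k
0: 11011100100000010 → 1, fb=0
1: 10111001000000100 → 1, fb=0
2: 01110010000001000 → 0, fb=1
3: 11100100000010001 → 1, fb=1
4: 11001000000100011 → 1, fb=1
5: 10010000001000111 → 1, fb=0
6: 00100000010001110 → 0, fb=0
7: 01000000100011100 → 0, fb=0
8: 10000001000111000 → 1, fb=1
9: 00000010001110001 → 0, fb=0
10: 00000100011100010 → 0, fb=0
11: 00001000111000100 → 0, fb=0
12: 00010001110001000 → 0, fb=1
13: 00100011100010001 → 0, fb=0
14: 01000111000100010 → 0, fb=0
15: 10001110001000100 → 1, fb=1
16: 00011100010001001 → 0, fb=1
17: 00111000100010011 → 0, fb=1
18: 01110001000100111 → 0, fb=1
19: 11100010001001111 → 1, fb=1
20: 11000100010011111 → 1, fb=1
21: 10001000100111111 → 1, fb=1
22: 00010001001111111 → 0, fb=1
23: 00100010011111111 → 0, fb=0
24: 01000100111111110 → 0, fb=0
25: 10001001111111100 → 1, fb=1
26: 00010011111111001 → 0, fb=1
27: 00100111111110011 → 0, fb=0
28: 01001111111100110 → 0, fb=0
29: 10011111111001100 → 1, fb=0
30: 00111111110011000 → 0, fb=1
31: 01111111100110001 → 0, fb=1
32: 11111111001100011 → 1, fb=0
33: 11111110011000110 → 1, fb=0
34: 11111100110001100 → 1, fb=0
35: 11111001100011000 → 1, fb=0
36: 11110011000110000 → 1, fb=0
37: 11100110001100000 → 1, fb=1
38: 11001100011000001 → 1, fb=1
39: 10011000110000011 → 1, fb=0
40: 00110001100000110 → 0, fb=1
41: 01100011000001101 → 0, fb=0
42: 11000110000011010 → 1, fb=1
43: 10001100000110101 → 1, fb=1
44: 00011000001101011 → 0, fb=1
45: 00110000011010111 → 0, fb=1
46: 01100000110101111 → 0, fb=0
47: 11000001101011110 → 1, fb=1
48: 10000011010111101 → 1, fb=1
49: 00000110101111011 → 0, fb=0
50: 00001101011110110 → 0, fb=0
51: 00011010111101100 → 0, fb=1
52: 00110101111011001 → 0, fb=1
53: 01101011110110011 → 0, fb=0
54: 11010111101100110 → 1, fb=0
55: 10101111011001100 → 1, fb=1
56: 01011110110011001 → 0, fb=1
57: 10111101100110011 → 1, fb=0
58: 01111011001100110 → 0, fb=1
59: 11110110011001101 → 1, fb=0
60: 11101100110011010 → 1, fb=1
61: 11011001100110101 → 1, fb=0
62: 10110011001101010 → 1, fb=0
63: 01100110011010100 → 0, fb=0
64: 11001100110101000 → 1, fb=1
65: 10011001101010001 → 1, fb=0
66: 00110011010100010 → 0, fb=1
67: 01100110101000101 → 0, fb=0
68: 11001101010001010 → 1, fb=1
69: 10011010100010101 → 1, fb=0
70: 00110101000101010 → 0, fb=1
71: 01101010001010101 → 0, fb=0
72: 11010100010101010 → 1, fb=0
73: 10101000101010100 → 1, fb=1
74: 01010001010101001 → 0, fb=1
75: 10100010101010011 → 1, fb=1
76: 01000101010100111 → 0, fb=0
77: 10001010101001110 → 1, fb=1
78: 00010101010011101 → 0, fb=1
79: 00101010100111011 → 0, fb=0
80: 01010101001110110 → 0, fb=1
81: 10101010011101101 → 1, fb=1
82: 01010100111011011 → 0, fb=1
83: 10101001110110111 → 1, fb=1
84: 01010011101101111 → 0, fb=1
85: 10100111011011111 → 1, fb=1
86: 01001110110111111 → 0, fb=0
87: 10011101101111110 → 1, fb=0
88: 00111011011111100 → 0, fb=1
89: 01110110111111001 → 0, fb=1
90: 11101101111110011 → 1, fb=1
91: 11011011111100111 → 1, fb=0
92: 10110111111001110 → 1, fb=0
93: 01101111110011100 → 0, fb=0
94: 11011111100111000 → 1, fb=0
95: 10111111001110000 → 1, fb=0
96: 01111110011100000 → 0, fb=1
97: 11111100111000001 → 1, fb=0
98: 11111001110000010 → 1, fb=0
99: 11110011100000100 → 1, fb=0
100: 11100111000001000 → 1, fb=1
101: 11001110000010001 → 1, fb=1
102: 10011100000100011 → 1, fb=0
103: 00111000001000110 → 0, fb=1
104: 01110000010001101 → 0, fb=1
105: 11100000100011011 → 1, fb=1
106: 11000001000110111 → 1, fb=1
107: 10000010001101111 → 1, fb=1
108: 00000100011011111 → 0, fb=0
109: 00001000110111110 → 0, fb=0

11011100100000010001110001000100111111110011000110000011010111101100110011010100010101010011101101111110011100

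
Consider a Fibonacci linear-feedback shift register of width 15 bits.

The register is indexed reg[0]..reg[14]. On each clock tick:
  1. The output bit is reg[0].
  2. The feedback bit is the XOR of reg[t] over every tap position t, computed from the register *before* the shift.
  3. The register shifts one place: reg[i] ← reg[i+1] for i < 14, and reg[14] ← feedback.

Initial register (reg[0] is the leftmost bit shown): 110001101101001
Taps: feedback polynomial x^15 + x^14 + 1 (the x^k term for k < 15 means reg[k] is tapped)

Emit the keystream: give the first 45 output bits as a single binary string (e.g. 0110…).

110001101101001011110110110001101011011011110

tick  register→output (feedback)
  0  110001101101001→1 (0)
  1  100011011010010→1 (1)
  2  000110110100101→0 (1)
  3  001101101001011→0 (1)
  4  011011010010111→0 (1)
  5  110110100101111→1 (0)
  6  101101001011110→1 (1)
  7  011010010111101→0 (1)
  8  110100101111011→1 (0)
  9  101001011110110→1 (1)
 10  010010111101101→0 (1)
 11  100101111011011→1 (0)
 12  001011110110110→0 (0)
 13  010111101101100→0 (0)
 14  101111011011000→1 (1)
 15  011110110110001→0 (1)
 16  111101101100011→1 (0)
 17  111011011000110→1 (1)
 18  110110110001101→1 (0)
 19  101101100011010→1 (1)
 20  011011000110101→0 (1)
 21  110110001101011→1 (0)
 22  101100011010110→1 (1)
 23  011000110101101→0 (1)
 24  110001101011011→1 (0)
 25  100011010110110→1 (1)
 26  000110101101101→0 (1)
 27  001101011011011→0 (1)
 28  011010110110111→0 (1)
 29  110101101101111→1 (0)
 30  101011011011110→1 (1)
 31  010110110111101→0 (1)
 32  101101101111011→1 (0)
 33  011011011110110→0 (0)
 34  110110111101100→1 (1)
 35  101101111011001→1 (0)
 36  011011110110010→0 (0)
 37  110111101100100→1 (1)
 38  101111011001001→1 (0)
 39  011110110010010→0 (0)
 40  111101100100100→1 (1)
 41  111011001001001→1 (0)
 42  110110010010010→1 (1)
 43  101100100100101→1 (0)
 44  011001001001010→0 (0)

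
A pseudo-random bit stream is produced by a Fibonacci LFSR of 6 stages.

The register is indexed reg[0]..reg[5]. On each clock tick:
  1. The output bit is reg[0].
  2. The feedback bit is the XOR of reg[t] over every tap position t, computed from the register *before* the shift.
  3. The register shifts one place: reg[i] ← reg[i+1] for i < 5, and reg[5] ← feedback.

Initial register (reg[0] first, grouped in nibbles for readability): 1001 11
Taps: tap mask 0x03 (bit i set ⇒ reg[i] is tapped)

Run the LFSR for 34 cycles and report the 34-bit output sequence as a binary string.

1001111010001110010010110111011001

k : reg_k → out_k, fb_k
0: 100111 → 1, fb=1
1: 001111 → 0, fb=0
2: 011110 → 0, fb=1
3: 111101 → 1, fb=0
4: 111010 → 1, fb=0
5: 110100 → 1, fb=0
6: 101000 → 1, fb=1
7: 010001 → 0, fb=1
8: 100011 → 1, fb=1
9: 000111 → 0, fb=0
10: 001110 → 0, fb=0
11: 011100 → 0, fb=1
12: 111001 → 1, fb=0
13: 110010 → 1, fb=0
14: 100100 → 1, fb=1
15: 001001 → 0, fb=0
16: 010010 → 0, fb=1
17: 100101 → 1, fb=1
18: 001011 → 0, fb=0
19: 010110 → 0, fb=1
20: 101101 → 1, fb=1
21: 011011 → 0, fb=1
22: 110111 → 1, fb=0
23: 101110 → 1, fb=1
24: 011101 → 0, fb=1
25: 111011 → 1, fb=0
26: 110110 → 1, fb=0
27: 101100 → 1, fb=1
28: 011001 → 0, fb=1
29: 110011 → 1, fb=0
30: 100110 → 1, fb=1
31: 001101 → 0, fb=0
32: 011010 → 0, fb=1
33: 110101 → 1, fb=0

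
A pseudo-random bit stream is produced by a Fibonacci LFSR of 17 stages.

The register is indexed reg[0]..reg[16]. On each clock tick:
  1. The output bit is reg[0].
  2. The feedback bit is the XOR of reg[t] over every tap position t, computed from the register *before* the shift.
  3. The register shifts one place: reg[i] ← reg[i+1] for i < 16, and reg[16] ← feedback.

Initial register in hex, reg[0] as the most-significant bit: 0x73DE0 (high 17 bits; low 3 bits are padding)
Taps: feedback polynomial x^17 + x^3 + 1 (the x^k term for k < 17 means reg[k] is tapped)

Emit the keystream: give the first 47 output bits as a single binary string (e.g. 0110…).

tick  register→output (feedback)
  0  01110011110111100→0 (1)
  1  11100111101111001→1 (1)
  2  11001111011110011→1 (1)
  3  10011110111100111→1 (0)
  4  00111101111001110→0 (1)
  5  01111011110011101→0 (1)
  6  11110111100111011→1 (0)
  7  11101111001110110→1 (1)
  8  11011110011101101→1 (0)
  9  10111100111011010→1 (0)
 10  01111001110110100→0 (1)
 11  11110011101101001→1 (0)
 12  11100111011010010→1 (1)
 13  11001110110100101→1 (1)
 14  10011101101001011→1 (0)
 15  00111011010010110→0 (1)
 16  01110110100101101→0 (1)
 17  11101101001011011→1 (1)
 18  11011010010110111→1 (0)
 19  10110100101101110→1 (0)
 20  01101001011011100→0 (0)
 21  11010010110111000→1 (0)
 22  10100101101110000→1 (1)
 23  01001011011100001→0 (0)
 24  10010110111000010→1 (0)
 25  00101101110000100→0 (0)
 26  01011011100001000→0 (1)
 27  10110111000010001→1 (0)
 28  01101110000100010→0 (0)
 29  11011100001000100→1 (0)
 30  10111000010001000→1 (0)
 31  01110000100010000→0 (1)
 32  11100001000100001→1 (1)
 33  11000010001000011→1 (1)
 34  10000100010000111→1 (1)
 35  00001000100001111→0 (0)
 36  00010001000011110→0 (1)
 37  00100010000111101→0 (0)
 38  01000100001111010→0 (0)
 39  10001000011110100→1 (1)
 40  00010000111101001→0 (1)
 41  00100001111010011→0 (0)
 42  01000011110100110→0 (0)
 43  10000111101001100→1 (1)
 44  00001111010011001→0 (0)
 45  00011110100110010→0 (1)
 46  00111101001100101→0 (1)

01110011110111100111011010010110111000010001000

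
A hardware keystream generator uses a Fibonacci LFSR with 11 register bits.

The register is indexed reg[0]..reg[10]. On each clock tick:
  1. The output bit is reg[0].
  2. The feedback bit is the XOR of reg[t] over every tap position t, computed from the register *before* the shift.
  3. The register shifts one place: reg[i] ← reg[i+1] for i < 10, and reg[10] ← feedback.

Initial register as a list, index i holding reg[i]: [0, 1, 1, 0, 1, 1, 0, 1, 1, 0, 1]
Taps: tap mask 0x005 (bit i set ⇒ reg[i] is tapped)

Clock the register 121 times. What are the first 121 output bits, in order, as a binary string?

0110110110111011011010101101100000110111000111010110110100011011001011101111001010100111000001110110001101011101110001010

k : reg_k → out_k, fb_k
0: 01101101101 → 0, fb=1
1: 11011011011 → 1, fb=1
2: 10110110111 → 1, fb=0
3: 01101101110 → 0, fb=1
4: 11011011101 → 1, fb=1
5: 10110111011 → 1, fb=0
6: 01101110110 → 0, fb=1
7: 11011101101 → 1, fb=1
8: 10111011011 → 1, fb=0
9: 01110110110 → 0, fb=1
10: 11101101101 → 1, fb=0
11: 11011011010 → 1, fb=1
12: 10110110101 → 1, fb=0
13: 01101101010 → 0, fb=1
14: 11011010101 → 1, fb=1
15: 10110101011 → 1, fb=0
16: 01101010110 → 0, fb=1
17: 11010101101 → 1, fb=1
18: 10101011011 → 1, fb=0
19: 01010110110 → 0, fb=0
20: 10101101100 → 1, fb=0
21: 01011011000 → 0, fb=0
22: 10110110000 → 1, fb=0
23: 01101100000 → 0, fb=1
24: 11011000001 → 1, fb=1
25: 10110000011 → 1, fb=0
26: 01100000110 → 0, fb=1
27: 11000001101 → 1, fb=1
28: 10000011011 → 1, fb=1
29: 00000110111 → 0, fb=0
30: 00001101110 → 0, fb=0
31: 00011011100 → 0, fb=0
32: 00110111000 → 0, fb=1
33: 01101110001 → 0, fb=1
34: 11011100011 → 1, fb=1
35: 10111000111 → 1, fb=0
36: 01110001110 → 0, fb=1
37: 11100011101 → 1, fb=0
38: 11000111010 → 1, fb=1
39: 10001110101 → 1, fb=1
40: 00011101011 → 0, fb=0
41: 00111010110 → 0, fb=1
42: 01110101101 → 0, fb=1
43: 11101011011 → 1, fb=0
44: 11010110110 → 1, fb=1
45: 10101101101 → 1, fb=0
46: 01011011010 → 0, fb=0
47: 10110110100 → 1, fb=0
48: 01101101000 → 0, fb=1
49: 11011010001 → 1, fb=1
50: 10110100011 → 1, fb=0
51: 01101000110 → 0, fb=1
52: 11010001101 → 1, fb=1
53: 10100011011 → 1, fb=0
54: 01000110110 → 0, fb=0
55: 10001101100 → 1, fb=1
56: 00011011001 → 0, fb=0
57: 00110110010 → 0, fb=1
58: 01101100101 → 0, fb=1
59: 11011001011 → 1, fb=1
60: 10110010111 → 1, fb=0
61: 01100101110 → 0, fb=1
62: 11001011101 → 1, fb=1
63: 10010111011 → 1, fb=1
64: 00101110111 → 0, fb=1
65: 01011101111 → 0, fb=0
66: 10111011110 → 1, fb=0
67: 01110111100 → 0, fb=1
68: 11101111001 → 1, fb=0
69: 11011110010 → 1, fb=1
70: 10111100101 → 1, fb=0
71: 01111001010 → 0, fb=1
72: 11110010101 → 1, fb=0
73: 11100101010 → 1, fb=0
74: 11001010100 → 1, fb=1
75: 10010101001 → 1, fb=1
76: 00101010011 → 0, fb=1
77: 01010100111 → 0, fb=0
78: 10101001110 → 1, fb=0
79: 01010011100 → 0, fb=0
80: 10100111000 → 1, fb=0
81: 01001110000 → 0, fb=0
82: 10011100000 → 1, fb=1
83: 00111000001 → 0, fb=1
84: 01110000011 → 0, fb=1
85: 11100000111 → 1, fb=0
86: 11000001110 → 1, fb=1
87: 10000011101 → 1, fb=1
88: 00000111011 → 0, fb=0
89: 00001110110 → 0, fb=0
90: 00011101100 → 0, fb=0
91: 00111011000 → 0, fb=1
92: 01110110001 → 0, fb=1
93: 11101100011 → 1, fb=0
94: 11011000110 → 1, fb=1
95: 10110001101 → 1, fb=0
96: 01100011010 → 0, fb=1
97: 11000110101 → 1, fb=1
98: 10001101011 → 1, fb=1
99: 00011010111 → 0, fb=0
100: 00110101110 → 0, fb=1
101: 01101011101 → 0, fb=1
102: 11010111011 → 1, fb=1
103: 10101110111 → 1, fb=0
104: 01011101110 → 0, fb=0
105: 10111011100 → 1, fb=0
106: 01110111000 → 0, fb=1
107: 11101110001 → 1, fb=0
108: 11011100010 → 1, fb=1
109: 10111000101 → 1, fb=0
110: 01110001010 → 0, fb=1
111: 11100010101 → 1, fb=0
112: 11000101010 → 1, fb=1
113: 10001010101 → 1, fb=1
114: 00010101011 → 0, fb=0
115: 00101010110 → 0, fb=1
116: 01010101101 → 0, fb=0
117: 10101011010 → 1, fb=0
118: 01010110100 → 0, fb=0
119: 10101101000 → 1, fb=0
120: 01011010000 → 0, fb=0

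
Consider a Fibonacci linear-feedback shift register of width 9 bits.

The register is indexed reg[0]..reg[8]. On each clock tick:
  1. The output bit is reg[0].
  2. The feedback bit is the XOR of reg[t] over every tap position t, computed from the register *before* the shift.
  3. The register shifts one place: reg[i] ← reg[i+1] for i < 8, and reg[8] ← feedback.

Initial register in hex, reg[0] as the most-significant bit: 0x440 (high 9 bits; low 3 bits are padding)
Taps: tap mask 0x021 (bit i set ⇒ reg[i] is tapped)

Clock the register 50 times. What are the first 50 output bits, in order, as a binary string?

01000100011001000111010101101100011100010010101000

tick  register→output (feedback)
  0  010001000→0 (1)
  1  100010001→1 (1)
  2  000100011→0 (0)
  3  001000110→0 (0)
  4  010001100→0 (1)
  5  100011001→1 (0)
  6  000110010→0 (0)
  7  001100100→0 (0)
  8  011001000→0 (1)
  9  110010001→1 (1)
 10  100100011→1 (1)
 11  001000111→0 (0)
 12  010001110→0 (1)
 13  100011101→1 (0)
 14  000111010→0 (1)
 15  001110101→0 (0)
 16  011101010→0 (1)
 17  111010101→1 (1)
 18  110101011→1 (0)
 19  101010110→1 (1)
 20  010101101→0 (1)
 21  101011011→1 (0)
 22  010110110→0 (0)
 23  101101100→1 (0)
 24  011011000→0 (1)
 25  110110001→1 (1)
 26  101100011→1 (1)
 27  011000111→0 (0)
 28  110001110→1 (0)
 29  100011100→1 (0)
 30  000111000→0 (1)
 31  001110001→0 (0)
 32  011100010→0 (0)
 33  111000100→1 (1)
 34  110001001→1 (0)
 35  100010010→1 (1)
 36  000100101→0 (0)
 37  001001010→0 (1)
 38  010010101→0 (0)
 39  100101010→1 (0)
 40  001010100→0 (0)
 41  010101000→0 (1)
 42  101010001→1 (1)
 43  010100011→0 (0)
 44  101000110→1 (1)
 45  010001101→0 (1)
 46  100011011→1 (0)
 47  000110110→0 (0)
 48  001101100→0 (1)
 49  011011001→0 (1)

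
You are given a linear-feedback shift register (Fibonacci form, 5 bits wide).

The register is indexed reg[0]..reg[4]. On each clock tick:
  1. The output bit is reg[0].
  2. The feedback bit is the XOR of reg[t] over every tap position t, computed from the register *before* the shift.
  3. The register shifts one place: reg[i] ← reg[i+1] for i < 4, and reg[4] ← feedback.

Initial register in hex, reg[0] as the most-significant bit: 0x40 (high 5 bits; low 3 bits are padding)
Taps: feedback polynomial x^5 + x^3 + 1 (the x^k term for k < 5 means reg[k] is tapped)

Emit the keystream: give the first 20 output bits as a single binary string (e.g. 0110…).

01000010101110110001

tick  register→output (feedback)
  0  01000→0 (0)
  1  10000→1 (1)
  2  00001→0 (0)
  3  00010→0 (1)
  4  00101→0 (0)
  5  01010→0 (1)
  6  10101→1 (1)
  7  01011→0 (1)
  8  10111→1 (0)
  9  01110→0 (1)
 10  11101→1 (1)
 11  11011→1 (0)
 12  10110→1 (0)
 13  01100→0 (0)
 14  11000→1 (1)
 15  10001→1 (1)
 16  00011→0 (1)
 17  00111→0 (1)
 18  01111→0 (1)
 19  11111→1 (0)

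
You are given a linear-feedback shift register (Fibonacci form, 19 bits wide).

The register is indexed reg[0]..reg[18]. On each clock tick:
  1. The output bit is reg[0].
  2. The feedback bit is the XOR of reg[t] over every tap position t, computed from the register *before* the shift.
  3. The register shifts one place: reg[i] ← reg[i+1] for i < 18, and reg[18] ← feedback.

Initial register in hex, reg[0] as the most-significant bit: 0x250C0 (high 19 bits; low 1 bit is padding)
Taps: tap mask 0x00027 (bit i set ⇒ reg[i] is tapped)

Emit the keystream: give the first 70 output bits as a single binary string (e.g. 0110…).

k : reg_k → out_k, fb_k
0: 0010010100001100000 → 0, fb=0
1: 0100101000011000000 → 0, fb=1
2: 1001010000110000001 → 1, fb=0
3: 0010100001100000010 → 0, fb=1
4: 0101000011000000101 → 0, fb=1
5: 1010000110000001011 → 1, fb=0
6: 0100001100000010110 → 0, fb=1
7: 1000011000000101101 → 1, fb=0
8: 0000110000001011010 → 0, fb=1
9: 0001100000010110101 → 0, fb=0
10: 0011000000101101010 → 0, fb=1
11: 0110000001011010101 → 0, fb=0
12: 1100000010110101010 → 1, fb=0
13: 1000000101101010100 → 1, fb=1
14: 0000001011010101001 → 0, fb=0
15: 0000010110101010010 → 0, fb=1
16: 0000101101010100101 → 0, fb=0
17: 0001011010101001010 → 0, fb=1
18: 0010110101010010101 → 0, fb=0
19: 0101101010100101010 → 0, fb=1
20: 1011010101001010101 → 1, fb=1
21: 0110101010010101011 → 0, fb=0
22: 1101010100101010110 → 1, fb=1
23: 1010101001010101101 → 1, fb=0
24: 0101010010101011010 → 0, fb=0
25: 1010100101010110100 → 1, fb=0
26: 0101001010101101000 → 0, fb=1
27: 1010010101011010001 → 1, fb=1
28: 0100101010110100011 → 0, fb=1
29: 1001010101101000111 → 1, fb=0
30: 0010101011010001110 → 0, fb=1
31: 0101010110100011101 → 0, fb=0
32: 1010101101000111010 → 1, fb=0
33: 0101011010001110100 → 0, fb=0
34: 1010110100011101000 → 1, fb=1
35: 0101101000111010001 → 0, fb=1
36: 1011010001110100011 → 1, fb=1
37: 0110100011101000111 → 0, fb=0
38: 1101000111010001110 → 1, fb=0
39: 1010001110100011100 → 1, fb=0
40: 0100011101000111000 → 0, fb=0
41: 1000111010001110000 → 1, fb=0
42: 0001110100011100000 → 0, fb=1
43: 0011101000111000001 → 0, fb=1
44: 0111010001110000011 → 0, fb=1
45: 1110100011100000111 → 1, fb=1
46: 1101000111000001111 → 1, fb=0
47: 1010001110000011110 → 1, fb=0
48: 0100011100000111100 → 0, fb=0
49: 1000111000001111000 → 1, fb=0
50: 0001110000011110000 → 0, fb=1
51: 0011100000111100001 → 0, fb=1
52: 0111000001111000011 → 0, fb=0
53: 1110000011110000110 → 1, fb=1
54: 1100000111100001101 → 1, fb=0
55: 1000001111000011010 → 1, fb=1
56: 0000011110000110101 → 0, fb=1
57: 0000111100001101011 → 0, fb=1
58: 0001111000011010111 → 0, fb=1
59: 0011110000110101111 → 0, fb=0
60: 0111100001101011110 → 0, fb=0
61: 1111000011010111100 → 1, fb=1
62: 1110000110101111001 → 1, fb=1
63: 1100001101011110011 → 1, fb=0
64: 1000011010111100110 → 1, fb=0
65: 0000110101111001100 → 0, fb=1
66: 0001101011110011001 → 0, fb=0
67: 0011010111100110010 → 0, fb=0
68: 0110101111001100100 → 0, fb=0
69: 1101011110011001000 → 1, fb=1

0010010100001100000010110101010010101011010001110100011100000111100001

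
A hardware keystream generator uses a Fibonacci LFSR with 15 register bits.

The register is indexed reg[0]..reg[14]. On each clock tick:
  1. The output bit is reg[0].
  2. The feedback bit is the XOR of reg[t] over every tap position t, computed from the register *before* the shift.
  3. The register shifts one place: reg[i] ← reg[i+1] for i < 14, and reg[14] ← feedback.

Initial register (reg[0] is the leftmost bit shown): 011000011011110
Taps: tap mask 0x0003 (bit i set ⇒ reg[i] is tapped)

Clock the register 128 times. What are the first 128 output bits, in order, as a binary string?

01100001101111010100010110001111100111010010000101001110110001111010011010010001110101110110010011110011010110100010101111011100

tick  register→output (feedback)
  0  011000011011110→0 (1)
  1  110000110111101→1 (0)
  2  100001101111010→1 (1)
  3  000011011110101→0 (0)
  4  000110111101010→0 (0)
  5  001101111010100→0 (0)
  6  011011110101000→0 (1)
  7  110111101010001→1 (0)
  8  101111010100010→1 (1)
  9  011110101000101→0 (1)
 10  111101010001011→1 (0)
 11  111010100010110→1 (0)
 12  110101000101100→1 (0)
 13  101010001011000→1 (1)
 14  010100010110001→0 (1)
 15  101000101100011→1 (1)
 16  010001011000111→0 (1)
 17  100010110001111→1 (1)
 18  000101100011111→0 (0)
 19  001011000111110→0 (0)
 20  010110001111100→0 (1)
 21  101100011111001→1 (1)
 22  011000111110011→0 (1)
 23  110001111100111→1 (0)
 24  100011111001110→1 (1)
 25  000111110011101→0 (0)
 26  001111100111010→0 (0)
 27  011111001110100→0 (1)
 28  111110011101001→1 (0)
 29  111100111010010→1 (0)
 30  111001110100100→1 (0)
 31  110011101001000→1 (0)
 32  100111010010000→1 (1)
 33  001110100100001→0 (0)
 34  011101001000010→0 (1)
 35  111010010000101→1 (0)
 36  110100100001010→1 (0)
 37  101001000010100→1 (1)
 38  010010000101001→0 (1)
 39  100100001010011→1 (1)
 40  001000010100111→0 (0)
 41  010000101001110→0 (1)
 42  100001010011101→1 (1)
 43  000010100111011→0 (0)
 44  000101001110110→0 (0)
 45  001010011101100→0 (0)
 46  010100111011000→0 (1)
 47  101001110110001→1 (1)
 48  010011101100011→0 (1)
 49  100111011000111→1 (1)
 50  001110110001111→0 (0)
 51  011101100011110→0 (1)
 52  111011000111101→1 (0)
 53  110110001111010→1 (0)
 54  101100011110100→1 (1)
 55  011000111101001→0 (1)
 56  110001111010011→1 (0)
 57  100011110100110→1 (1)
 58  000111101001101→0 (0)
 59  001111010011010→0 (0)
 60  011110100110100→0 (1)
 61  111101001101001→1 (0)
 62  111010011010010→1 (0)
 63  110100110100100→1 (0)
 64  101001101001000→1 (1)
 65  010011010010001→0 (1)
 66  100110100100011→1 (1)
 67  001101001000111→0 (0)
 68  011010010001110→0 (1)
 69  110100100011101→1 (0)
 70  101001000111010→1 (1)
 71  010010001110101→0 (1)
 72  100100011101011→1 (1)
 73  001000111010111→0 (0)
 74  010001110101110→0 (1)
 75  100011101011101→1 (1)
 76  000111010111011→0 (0)
 77  001110101110110→0 (0)
 78  011101011101100→0 (1)
 79  111010111011001→1 (0)
 80  110101110110010→1 (0)
 81  101011101100100→1 (1)
 82  010111011001001→0 (1)
 83  101110110010011→1 (1)
 84  011101100100111→0 (1)
 85  111011001001111→1 (0)
 86  110110010011110→1 (0)
 87  101100100111100→1 (1)
 88  011001001111001→0 (1)
 89  110010011110011→1 (0)
 90  100100111100110→1 (1)
 91  001001111001101→0 (0)
 92  010011110011010→0 (1)
 93  100111100110101→1 (1)
 94  001111001101011→0 (0)
 95  011110011010110→0 (1)
 96  111100110101101→1 (0)
 97  111001101011010→1 (0)
 98  110011010110100→1 (0)
 99  100110101101000→1 (1)
100  001101011010001→0 (0)
101  011010110100010→0 (1)
102  110101101000101→1 (0)
103  101011010001010→1 (1)
104  010110100010101→0 (1)
105  101101000101011→1 (1)
106  011010001010111→0 (1)
107  110100010101111→1 (0)
108  101000101011110→1 (1)
109  010001010111101→0 (1)
110  100010101111011→1 (1)
111  000101011110111→0 (0)
112  001010111101110→0 (0)
113  010101111011100→0 (1)
114  101011110111001→1 (1)
115  010111101110011→0 (1)
116  101111011100111→1 (1)
117  011110111001111→0 (1)
118  111101110011111→1 (0)
119  111011100111110→1 (0)
120  110111001111100→1 (0)
121  101110011111000→1 (1)
122  011100111110001→0 (1)
123  111001111100011→1 (0)
124  110011111000110→1 (0)
125  100111110001100→1 (1)
126  001111100011001→0 (0)
127  011111000110010→0 (1)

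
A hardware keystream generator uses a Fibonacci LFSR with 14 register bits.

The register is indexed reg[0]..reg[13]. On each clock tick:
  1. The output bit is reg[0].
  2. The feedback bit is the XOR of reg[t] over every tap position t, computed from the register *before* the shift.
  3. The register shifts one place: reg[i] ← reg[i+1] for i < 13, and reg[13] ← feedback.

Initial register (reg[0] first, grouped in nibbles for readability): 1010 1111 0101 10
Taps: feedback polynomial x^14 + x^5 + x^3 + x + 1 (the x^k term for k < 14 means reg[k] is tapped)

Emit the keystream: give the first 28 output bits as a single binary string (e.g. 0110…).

1010111101011001100000000101

k : reg_k → out_k, fb_k
0: 10101111010110 → 1, fb=0
1: 01011110101100 → 0, fb=1
2: 10111101011001 → 1, fb=1
3: 01111010110011 → 0, fb=0
4: 11110101100110 → 1, fb=0
5: 11101011001100 → 1, fb=0
6: 11010110011000 → 1, fb=0
7: 10101100110000 → 1, fb=0
8: 01011001100000 → 0, fb=0
9: 10110011000000 → 1, fb=0
10: 01100110000000 → 0, fb=0
11: 11001100000000 → 1, fb=1
12: 10011000000001 → 1, fb=0
13: 00110000000010 → 0, fb=1
14: 01100000000101 → 0, fb=1
15: 11000000001011 → 1, fb=0
16: 10000000010110 → 1, fb=1
17: 00000000101101 → 0, fb=0
18: 00000001011010 → 0, fb=0
19: 00000010110100 → 0, fb=0
20: 00000101101000 → 0, fb=1
21: 00001011010001 → 0, fb=0
22: 00010110100010 → 0, fb=0
23: 00101101000100 → 0, fb=1
24: 01011010001001 → 0, fb=0
25: 10110100010010 → 1, fb=1
26: 01101000100101 → 0, fb=1
27: 11010001001011 → 1, fb=1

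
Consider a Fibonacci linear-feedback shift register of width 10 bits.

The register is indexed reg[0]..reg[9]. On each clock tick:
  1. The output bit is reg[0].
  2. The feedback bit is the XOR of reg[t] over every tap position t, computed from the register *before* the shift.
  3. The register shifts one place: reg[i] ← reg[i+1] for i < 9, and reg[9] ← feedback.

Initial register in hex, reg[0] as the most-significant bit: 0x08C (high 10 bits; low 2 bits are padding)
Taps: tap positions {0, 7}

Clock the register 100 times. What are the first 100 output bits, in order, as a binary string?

step | reg (before) | out | fb
   0 | 0000100011 | 0 | 0
   1 | 0001000110 | 0 | 1
   2 | 0010001101 | 0 | 1
   3 | 0100011011 | 0 | 0
   4 | 1000110110 | 1 | 0
   5 | 0001101100 | 0 | 1
   6 | 0011011001 | 0 | 0
   7 | 0110110010 | 0 | 0
   8 | 1101100100 | 1 | 0
   9 | 1011001000 | 1 | 1
  10 | 0110010001 | 0 | 0
  11 | 1100100010 | 1 | 1
  12 | 1001000101 | 1 | 0
  13 | 0010001010 | 0 | 0
  14 | 0100010100 | 0 | 1
  15 | 1000101001 | 1 | 1
  16 | 0001010011 | 0 | 0
  17 | 0010100110 | 0 | 1
  18 | 0101001101 | 0 | 1
  19 | 1010011011 | 1 | 1
  20 | 0100110111 | 0 | 1
  21 | 1001101111 | 1 | 0
  22 | 0011011110 | 0 | 1
  23 | 0110111101 | 0 | 1
  24 | 1101111011 | 1 | 1
  25 | 1011110111 | 1 | 0
  26 | 0111101110 | 0 | 1
  27 | 1111011101 | 1 | 0
  28 | 1110111010 | 1 | 1
  29 | 1101110101 | 1 | 0
  30 | 1011101010 | 1 | 1
  31 | 0111010101 | 0 | 1
  32 | 1110101011 | 1 | 1
  33 | 1101010111 | 1 | 0
  34 | 1010101110 | 1 | 0
  35 | 0101011100 | 0 | 1
  36 | 1010111001 | 1 | 1
  37 | 0101110011 | 0 | 0
  38 | 1011100110 | 1 | 0
  39 | 0111001100 | 0 | 1
  40 | 1110011001 | 1 | 1
  41 | 1100110011 | 1 | 1
  42 | 1001100111 | 1 | 0
  43 | 0011001110 | 0 | 1
  44 | 0110011101 | 0 | 1
  45 | 1100111011 | 1 | 1
  46 | 1001110111 | 1 | 0
  47 | 0011101110 | 0 | 1
  48 | 0111011101 | 0 | 1
  49 | 1110111011 | 1 | 1
  50 | 1101110111 | 1 | 0
  51 | 1011101110 | 1 | 0
  52 | 0111011100 | 0 | 1
  53 | 1110111001 | 1 | 1
  54 | 1101110011 | 1 | 1
  55 | 1011100111 | 1 | 0
  56 | 0111001110 | 0 | 1
  57 | 1110011101 | 1 | 0
  58 | 1100111010 | 1 | 1
  59 | 1001110101 | 1 | 0
  60 | 0011101010 | 0 | 0
  61 | 0111010100 | 0 | 1
  62 | 1110101001 | 1 | 1
  63 | 1101010011 | 1 | 1
  64 | 1010100111 | 1 | 0
  65 | 0101001110 | 0 | 1
  66 | 1010011101 | 1 | 0
  67 | 0100111010 | 0 | 0
  68 | 1001110100 | 1 | 0
  69 | 0011101000 | 0 | 0
  70 | 0111010000 | 0 | 0
  71 | 1110100000 | 1 | 1
  72 | 1101000001 | 1 | 1
  73 | 1010000011 | 1 | 1
  74 | 0100000111 | 0 | 1
  75 | 1000001111 | 1 | 0
  76 | 0000011110 | 0 | 1
  77 | 0000111101 | 0 | 1
  78 | 0001111011 | 0 | 0
  79 | 0011110110 | 0 | 1
  80 | 0111101101 | 0 | 1
  81 | 1111011011 | 1 | 1
  82 | 1110110111 | 1 | 0
  83 | 1101101110 | 1 | 0
  84 | 1011011100 | 1 | 0
  85 | 0110111000 | 0 | 0
  86 | 1101110000 | 1 | 1
  87 | 1011100001 | 1 | 1
  88 | 0111000011 | 0 | 0
  89 | 1110000110 | 1 | 0
  90 | 1100001100 | 1 | 0
  91 | 1000011000 | 1 | 1
  92 | 0000110001 | 0 | 0
  93 | 0001100010 | 0 | 0
  94 | 0011000100 | 0 | 1
  95 | 0110001001 | 0 | 0
  96 | 1100010010 | 1 | 1
  97 | 1000100101 | 1 | 0
  98 | 0001001010 | 0 | 0
  99 | 0010010100 | 0 | 1

0000100011011001000101001101111011101010111001100111011101110011101010011101000001111011011100001100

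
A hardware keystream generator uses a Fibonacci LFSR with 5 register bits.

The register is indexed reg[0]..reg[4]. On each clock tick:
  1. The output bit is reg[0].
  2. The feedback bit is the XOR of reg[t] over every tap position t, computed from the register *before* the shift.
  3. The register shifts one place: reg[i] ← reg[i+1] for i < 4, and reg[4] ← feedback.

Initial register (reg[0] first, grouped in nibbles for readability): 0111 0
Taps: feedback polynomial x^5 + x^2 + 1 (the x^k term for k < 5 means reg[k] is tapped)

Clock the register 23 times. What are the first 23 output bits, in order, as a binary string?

k : reg_k → out_k, fb_k
0: 01110 → 0, fb=1
1: 11101 → 1, fb=0
2: 11010 → 1, fb=1
3: 10101 → 1, fb=0
4: 01010 → 0, fb=0
5: 10100 → 1, fb=0
6: 01000 → 0, fb=0
7: 10000 → 1, fb=1
8: 00001 → 0, fb=0
9: 00010 → 0, fb=0
10: 00100 → 0, fb=1
11: 01001 → 0, fb=0
12: 10010 → 1, fb=1
13: 00101 → 0, fb=1
14: 01011 → 0, fb=0
15: 10110 → 1, fb=0
16: 01100 → 0, fb=1
17: 11001 → 1, fb=1
18: 10011 → 1, fb=1
19: 00111 → 0, fb=1
20: 01111 → 0, fb=1
21: 11111 → 1, fb=0
22: 11110 → 1, fb=0

01110101000010010110011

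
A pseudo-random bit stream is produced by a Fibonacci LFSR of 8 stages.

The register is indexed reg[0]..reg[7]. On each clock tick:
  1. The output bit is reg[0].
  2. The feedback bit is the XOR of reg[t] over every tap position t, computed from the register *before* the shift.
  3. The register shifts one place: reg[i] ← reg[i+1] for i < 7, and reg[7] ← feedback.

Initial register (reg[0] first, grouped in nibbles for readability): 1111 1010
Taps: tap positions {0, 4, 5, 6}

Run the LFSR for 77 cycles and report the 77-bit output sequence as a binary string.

k : reg_k → out_k, fb_k
0: 11111010 → 1, fb=1
1: 11110101 → 1, fb=0
2: 11101010 → 1, fb=1
3: 11010101 → 1, fb=0
4: 10101010 → 1, fb=1
5: 01010101 → 0, fb=1
6: 10101011 → 1, fb=1
7: 01010111 → 0, fb=0
8: 10101110 → 1, fb=0
9: 01011100 → 0, fb=0
10: 10111000 → 1, fb=0
11: 01110000 → 0, fb=0
12: 11100000 → 1, fb=1
13: 11000001 → 1, fb=1
14: 10000011 → 1, fb=0
15: 00000110 → 0, fb=0
16: 00001100 → 0, fb=0
17: 00011000 → 0, fb=1
18: 00110001 → 0, fb=0
19: 01100010 → 0, fb=1
20: 11000101 → 1, fb=0
21: 10001010 → 1, fb=1
22: 00010101 → 0, fb=1
23: 00101011 → 0, fb=0
24: 01010110 → 0, fb=0
25: 10101100 → 1, fb=1
26: 01011001 → 0, fb=1
27: 10110011 → 1, fb=0
28: 01100110 → 0, fb=0
29: 11001100 → 1, fb=1
30: 10011001 → 1, fb=0
31: 00110010 → 0, fb=1
32: 01100101 → 0, fb=1
33: 11001011 → 1, fb=1
34: 10010111 → 1, fb=1
35: 00101111 → 0, fb=1
36: 01011111 → 0, fb=1
37: 10111111 → 1, fb=0
38: 01111110 → 0, fb=1
39: 11111101 → 1, fb=1
40: 11111011 → 1, fb=1
41: 11110111 → 1, fb=1
42: 11101111 → 1, fb=0
43: 11011110 → 1, fb=0
44: 10111100 → 1, fb=1
45: 01111001 → 0, fb=1
46: 11110011 → 1, fb=0
47: 11100110 → 1, fb=1
48: 11001101 → 1, fb=1
49: 10011011 → 1, fb=1
50: 00110111 → 0, fb=0
51: 01101110 → 0, fb=1
52: 11011101 → 1, fb=1
53: 10111011 → 1, fb=1
54: 01110111 → 0, fb=0
55: 11101110 → 1, fb=0
56: 11011100 → 1, fb=1
57: 10111001 → 1, fb=0
58: 01110010 → 0, fb=1
59: 11100101 → 1, fb=0
60: 11001010 → 1, fb=1
61: 10010101 → 1, fb=0
62: 00101010 → 0, fb=0
63: 01010100 → 0, fb=1
64: 10101001 → 1, fb=0
65: 01010010 → 0, fb=1
66: 10100101 → 1, fb=0
67: 01001010 → 0, fb=0
68: 10010100 → 1, fb=0
69: 00101000 → 0, fb=1
70: 01010001 → 0, fb=0
71: 10100010 → 1, fb=0
72: 01000100 → 0, fb=1
73: 10001001 → 1, fb=0
74: 00010010 → 0, fb=1
75: 00100101 → 0, fb=1
76: 01001011 → 0, fb=0

11111010101011100000110001010110011001011111101111001101110111001010100101000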